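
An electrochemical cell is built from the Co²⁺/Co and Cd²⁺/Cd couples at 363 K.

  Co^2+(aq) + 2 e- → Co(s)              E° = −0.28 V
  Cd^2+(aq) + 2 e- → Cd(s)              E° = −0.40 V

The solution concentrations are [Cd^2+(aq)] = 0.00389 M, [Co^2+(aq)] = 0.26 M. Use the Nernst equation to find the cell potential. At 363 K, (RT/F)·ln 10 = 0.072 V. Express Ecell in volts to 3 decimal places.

Co²⁺/Co is reduced (cathode, E° = −0.28 V) and Cd²⁺/Cd is oxidized (anode).
E°cell = −0.28 − (−0.40) = +0.12 V, with n = 2 electrons transferred.
Balancing gives Co^2+(aq) + Cd(s) → Co(s) + Cd^2+(aq); hence Q = [Cd^2+(aq)] / [Co^2+(aq)] = 0.015 (log Q = −1.825).
Applying E = E° − (RT ln10/nF)·log Q gives +0.12 − (0.072/2)(−1.825) = +0.186 V.

+0.186 V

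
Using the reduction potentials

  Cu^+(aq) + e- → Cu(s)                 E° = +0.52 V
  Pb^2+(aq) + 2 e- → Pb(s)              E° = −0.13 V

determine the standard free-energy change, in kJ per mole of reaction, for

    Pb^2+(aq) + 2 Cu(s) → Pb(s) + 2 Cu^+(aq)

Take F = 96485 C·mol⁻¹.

In the reaction as written Pb^2+(aq) is reduced, so the Pb²⁺/Pb couple is the cathode and Cu⁺/Cu is the anode.
E°cell = −0.13 − (+0.52) = −0.65 V; balancing electrons gives n = 2.
ΔG° = −nFE°cell = −(2)(96485)(−0.65) J/mol = +125 kJ/mol.

+125 kJ/mol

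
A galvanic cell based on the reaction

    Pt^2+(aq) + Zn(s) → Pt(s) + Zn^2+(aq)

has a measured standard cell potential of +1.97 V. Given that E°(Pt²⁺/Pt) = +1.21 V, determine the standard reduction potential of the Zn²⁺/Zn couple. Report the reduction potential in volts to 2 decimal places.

−0.76 V

In the reaction as written the Pt²⁺/Pt couple is reduced (cathode) and Zn²⁺/Zn is oxidized (anode), so E°cell = E°(Pt²⁺/Pt) − E°(Zn²⁺/Zn).
E°(Zn²⁺/Zn) = E°(cathode) − E°cell = +1.21 − (+1.97) = −0.76 V.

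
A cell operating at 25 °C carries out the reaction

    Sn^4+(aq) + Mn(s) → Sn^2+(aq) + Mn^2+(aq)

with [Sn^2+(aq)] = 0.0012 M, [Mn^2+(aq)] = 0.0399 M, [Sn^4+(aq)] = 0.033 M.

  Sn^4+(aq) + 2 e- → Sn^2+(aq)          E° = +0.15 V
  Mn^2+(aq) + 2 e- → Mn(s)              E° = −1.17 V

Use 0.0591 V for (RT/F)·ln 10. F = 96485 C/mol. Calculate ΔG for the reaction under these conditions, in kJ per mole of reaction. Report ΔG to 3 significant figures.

E°cell = +0.15 − (−1.17) = +1.32 V; the balanced reaction transfers n = 2 electrons.
Q = ([Sn^2+(aq)]·[Mn^2+(aq)]) / [Sn^4+(aq)] = 0.00145, so log Q = −2.838 and E = +1.32 − (0.0591/2)(−2.838) = +1.4039 V.
ΔG = −nFE = −(2)(96485)(+1.4039) J/mol = −271 kJ/mol.

−271 kJ/mol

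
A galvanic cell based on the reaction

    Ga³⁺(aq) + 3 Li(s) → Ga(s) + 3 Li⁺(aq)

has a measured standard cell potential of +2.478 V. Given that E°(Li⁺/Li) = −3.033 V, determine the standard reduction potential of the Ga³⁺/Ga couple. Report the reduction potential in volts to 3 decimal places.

−0.555 V

In the reaction as written the Ga³⁺/Ga couple is reduced (cathode) and Li⁺/Li is oxidized (anode), so E°cell = E°(Ga³⁺/Ga) − E°(Li⁺/Li).
E°(Ga³⁺/Ga) = E°cell + E°(anode) = +2.478 + (−3.033) = −0.555 V.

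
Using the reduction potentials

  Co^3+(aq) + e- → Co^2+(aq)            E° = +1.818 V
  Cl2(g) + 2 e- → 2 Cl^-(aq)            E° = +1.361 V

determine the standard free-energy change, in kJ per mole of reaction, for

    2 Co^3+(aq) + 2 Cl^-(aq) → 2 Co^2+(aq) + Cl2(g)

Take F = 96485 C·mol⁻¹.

In the reaction as written Co^3+(aq) is reduced, so the Co³⁺/Co²⁺ couple is the cathode and Cl₂/Cl⁻ is the anode.
E°cell = +1.818 − (+1.361) = +0.457 V; balancing electrons gives n = 2.
ΔG° = −nFE°cell = −(2)(96485)(+0.457) J/mol = −88.2 kJ/mol.

−88.2 kJ/mol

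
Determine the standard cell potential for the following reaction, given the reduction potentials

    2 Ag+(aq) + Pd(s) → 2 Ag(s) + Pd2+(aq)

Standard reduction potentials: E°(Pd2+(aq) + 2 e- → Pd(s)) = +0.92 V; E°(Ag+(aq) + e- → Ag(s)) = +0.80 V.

Ag+(aq) gains electrons, so the Ag⁺/Ag couple is the cathode; the Pd²⁺/Pd couple is the anode.
E°cell = E°(cathode) − E°(anode) = +0.80 − (+0.92) = −0.12 V.
The negative E°cell means the reaction is non-spontaneous in the direction written.

−0.12 V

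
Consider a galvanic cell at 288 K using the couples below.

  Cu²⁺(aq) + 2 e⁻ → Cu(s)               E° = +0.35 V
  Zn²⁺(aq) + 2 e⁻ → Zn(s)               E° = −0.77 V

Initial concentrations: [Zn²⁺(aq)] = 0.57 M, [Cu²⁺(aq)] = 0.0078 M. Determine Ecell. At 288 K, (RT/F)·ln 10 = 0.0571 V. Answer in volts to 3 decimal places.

+1.067 V

Since E°(Cu²⁺/Cu) > E°(Zn²⁺/Zn), Cu²⁺/Cu serves as the cathode.
E°cell = +0.35 − (−0.77) = +1.12 V, with n = 2 electrons transferred.
The balanced reaction is Cu²⁺(aq) + Zn(s) → Cu(s) + Zn²⁺(aq), so Q = [Zn²⁺(aq)] / [Cu²⁺(aq)] = 73.1 and log Q = 1.864.
E = E° − (0.0571/n)·log Q = +1.12 − (0.0571/2)(1.864) = +1.067 V.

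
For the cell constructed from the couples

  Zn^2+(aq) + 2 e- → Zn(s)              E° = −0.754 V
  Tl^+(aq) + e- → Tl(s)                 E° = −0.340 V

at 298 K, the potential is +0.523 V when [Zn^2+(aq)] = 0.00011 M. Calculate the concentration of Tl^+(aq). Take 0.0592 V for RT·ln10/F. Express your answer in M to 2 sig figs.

0.73 M

Tl⁺/Tl is the cathode (higher E°); E°cell = −0.340 − (−0.754) = +0.414 V with n = 2.
From the Nernst equation, log Q = n(E° − E)/0.0592 = 2·(+0.414 − (+0.523))/0.0592 = −3.682.
Balancing electrons gives 2 Tl^+(aq) + Zn(s) → 2 Tl(s) + Zn^2+(aq); thus Q = [Zn^2+(aq)] / [Tl^+(aq)]^2.
Substituting the known concentrations and solving, log [Tl^+(aq)] = −0.138 and [Tl^+(aq)] = 0.73 M.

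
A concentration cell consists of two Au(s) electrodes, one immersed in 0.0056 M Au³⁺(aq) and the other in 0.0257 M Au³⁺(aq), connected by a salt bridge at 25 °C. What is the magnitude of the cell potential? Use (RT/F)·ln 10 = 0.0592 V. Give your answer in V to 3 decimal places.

0.013 V

For a concentration cell E°cell = 0, since both electrodes use the same couple.
The compartment with the higher Au³⁺(aq) concentration (0.0257 M) acts as the cathode; ions are reduced there and produced at the dilute (0.0056 M) anode.
With n = 3, Ecell = −(0.0592/3)·log([dilute]/[conc]) = −(0.0592/3)·log(0.0056/0.0257) = +0.013 V.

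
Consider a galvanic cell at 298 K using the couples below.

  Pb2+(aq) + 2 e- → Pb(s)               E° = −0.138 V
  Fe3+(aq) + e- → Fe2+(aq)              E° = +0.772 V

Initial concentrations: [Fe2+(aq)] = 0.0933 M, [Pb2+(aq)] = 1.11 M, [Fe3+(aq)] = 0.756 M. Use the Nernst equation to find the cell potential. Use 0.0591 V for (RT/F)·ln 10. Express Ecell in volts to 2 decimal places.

+0.96 V

Since E°(Fe³⁺/Fe²⁺) > E°(Pb²⁺/Pb), Fe³⁺/Fe²⁺ serves as the cathode.
E°cell = E°cat − E°an = +0.772 − (−0.138) = +0.910 V; n = 2.
Balancing gives 2 Fe3+(aq) + Pb(s) → 2 Fe2+(aq) + Pb2+(aq); hence Q = ([Fe2+(aq)]^2·[Pb2+(aq)]) / [Fe3+(aq)]^2 = 0.0169 (log Q = −1.772).
E = E° − (0.0591/n)·log Q = +0.910 − (0.0591/2)(−1.772) = +0.96 V.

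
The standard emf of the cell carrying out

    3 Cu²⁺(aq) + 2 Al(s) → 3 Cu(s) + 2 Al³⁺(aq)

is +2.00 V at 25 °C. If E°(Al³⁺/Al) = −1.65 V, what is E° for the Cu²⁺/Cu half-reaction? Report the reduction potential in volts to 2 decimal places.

In the reaction as written the Cu²⁺/Cu couple is reduced (cathode) and Al³⁺/Al is oxidized (anode), so E°cell = E°(Cu²⁺/Cu) − E°(Al³⁺/Al).
E°(Cu²⁺/Cu) = E°cell + E°(anode) = +2.00 + (−1.65) = +0.35 V.

+0.35 V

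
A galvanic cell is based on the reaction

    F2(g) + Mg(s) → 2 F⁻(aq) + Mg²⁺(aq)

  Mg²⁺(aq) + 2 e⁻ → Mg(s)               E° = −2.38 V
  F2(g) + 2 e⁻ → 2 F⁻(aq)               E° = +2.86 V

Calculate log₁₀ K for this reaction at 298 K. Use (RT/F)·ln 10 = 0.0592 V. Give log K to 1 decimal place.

log K = 177.0

The F₂/F⁻ couple is reduced (cathode); E°cell = +2.86 − (−2.38) = +5.24 V with n = 2.
At equilibrium E = 0, so log K = nE°cell / 0.0592 = (2)(+5.24) / 0.0592 = 177.0.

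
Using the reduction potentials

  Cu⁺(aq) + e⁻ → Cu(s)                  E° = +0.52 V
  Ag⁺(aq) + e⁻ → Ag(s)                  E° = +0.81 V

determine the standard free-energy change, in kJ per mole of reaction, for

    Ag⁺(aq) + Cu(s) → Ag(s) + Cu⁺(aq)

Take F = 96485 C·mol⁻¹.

In the reaction as written Ag⁺(aq) is reduced, so the Ag⁺/Ag couple is the cathode and Cu⁺/Cu is the anode.
E°cell = +0.81 − (+0.52) = +0.29 V; balancing electrons gives n = 1.
ΔG° = −nFE°cell = −(1)(96485)(+0.29) J/mol = −28.0 kJ/mol.

−28.0 kJ/mol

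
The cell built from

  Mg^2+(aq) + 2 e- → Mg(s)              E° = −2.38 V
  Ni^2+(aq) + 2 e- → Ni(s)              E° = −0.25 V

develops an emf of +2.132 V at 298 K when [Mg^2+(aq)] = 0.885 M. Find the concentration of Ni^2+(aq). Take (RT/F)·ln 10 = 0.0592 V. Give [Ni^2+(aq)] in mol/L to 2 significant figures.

1.0 M

With Ni²⁺/Ni at the cathode and Mg²⁺/Mg at the anode, E°cell = −0.25 − (−2.38) = +2.13 V (n = 2).
Since E = E° − (0.0592/n)·log Q, log Q = n(E° − E)/0.0592 = −0.068.
Balancing electrons gives Ni^2+(aq) + Mg(s) → Ni(s) + Mg^2+(aq); thus Q = [Mg^2+(aq)] / [Ni^2+(aq)].
Substituting the known concentrations and solving, log [Ni^2+(aq)] = 0.015 and [Ni^2+(aq)] = 1.0 M.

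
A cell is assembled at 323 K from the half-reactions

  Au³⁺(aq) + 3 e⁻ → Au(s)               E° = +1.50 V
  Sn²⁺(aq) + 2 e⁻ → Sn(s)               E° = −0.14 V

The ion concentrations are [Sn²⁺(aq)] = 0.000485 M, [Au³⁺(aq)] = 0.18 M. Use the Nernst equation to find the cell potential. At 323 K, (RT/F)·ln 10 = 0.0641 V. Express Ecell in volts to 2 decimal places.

The Au³⁺/Au couple has the more positive E°, so it is the cathode; Sn²⁺/Sn is the anode.
E°cell = +1.50 − (−0.14) = +1.64 V, with n = 6 electrons transferred.
For the overall reaction 2 Au³⁺(aq) + 3 Sn(s) → 2 Au(s) + 3 Sn²⁺(aq), Q = [Sn²⁺(aq)]^3 / [Au³⁺(aq)]^2 = 3.52×10^−9, giving log Q = −8.453.
By the Nernst equation, E = +1.64 − (0.0641/6)·(−8.453) = +1.73 V.

+1.73 V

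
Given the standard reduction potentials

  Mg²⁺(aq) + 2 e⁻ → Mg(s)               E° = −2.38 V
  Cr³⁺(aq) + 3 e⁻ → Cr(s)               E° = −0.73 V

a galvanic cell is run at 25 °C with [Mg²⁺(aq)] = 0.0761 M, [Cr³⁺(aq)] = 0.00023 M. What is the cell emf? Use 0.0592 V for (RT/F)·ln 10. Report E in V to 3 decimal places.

Cr³⁺/Cr is reduced (cathode, E° = −0.73 V) and Mg²⁺/Mg is oxidized (anode).
E°cell = −0.73 − (−2.38) = +1.65 V, with n = 6 electrons transferred.
The balanced reaction is 2 Cr³⁺(aq) + 3 Mg(s) → 2 Cr(s) + 3 Mg²⁺(aq), so Q = [Mg²⁺(aq)]^3 / [Cr³⁺(aq)]^2 = 8.33×10^3 and log Q = 3.921.
Applying E = E° − (RT ln10/nF)·log Q gives +1.65 − (0.0592/6)(3.921) = +1.611 V.

+1.611 V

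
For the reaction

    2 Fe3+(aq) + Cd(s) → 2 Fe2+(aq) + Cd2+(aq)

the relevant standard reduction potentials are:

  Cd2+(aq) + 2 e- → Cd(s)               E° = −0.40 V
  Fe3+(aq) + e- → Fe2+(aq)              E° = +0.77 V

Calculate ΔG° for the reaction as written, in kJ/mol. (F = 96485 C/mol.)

In the reaction as written Fe3+(aq) is reduced, so the Fe³⁺/Fe²⁺ couple is the cathode and Cd²⁺/Cd is the anode.
E°cell = +0.77 − (−0.40) = +1.17 V; balancing electrons gives n = 2.
ΔG° = −nFE°cell = −(2)(96485)(+1.17) J/mol = −226 kJ/mol.

−226 kJ/mol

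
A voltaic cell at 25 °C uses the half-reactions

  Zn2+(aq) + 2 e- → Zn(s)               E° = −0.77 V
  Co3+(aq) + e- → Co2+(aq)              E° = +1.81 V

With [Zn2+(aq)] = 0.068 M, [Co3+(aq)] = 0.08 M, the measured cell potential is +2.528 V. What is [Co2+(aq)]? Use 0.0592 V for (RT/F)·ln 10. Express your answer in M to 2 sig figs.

2.3 M

Co³⁺/Co²⁺ is the cathode (higher E°); E°cell = +1.81 − (−0.77) = +2.58 V with n = 2.
Rearranging E = E° − (0.0592/n)·log Q gives log Q = 2(+2.58 − (+2.528))/0.0592 = 1.757.
The balanced reaction is 2 Co3+(aq) + Zn(s) → 2 Co2+(aq) + Zn2+(aq), so Q = ([Co2+(aq)]^2·[Zn2+(aq)]) / [Co3+(aq)]^2.
Isolating [Co2+(aq)] in Q = 10^{1.757} yields log [Co2+(aq)] = 0.365, i.e. 2.3 M.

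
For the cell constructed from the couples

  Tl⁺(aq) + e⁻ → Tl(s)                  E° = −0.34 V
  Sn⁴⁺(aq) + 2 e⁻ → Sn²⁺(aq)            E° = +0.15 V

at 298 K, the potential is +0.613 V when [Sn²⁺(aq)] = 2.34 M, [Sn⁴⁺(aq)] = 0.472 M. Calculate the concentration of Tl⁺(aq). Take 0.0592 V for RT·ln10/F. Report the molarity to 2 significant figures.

With Sn⁴⁺/Sn²⁺ at the cathode and Tl⁺/Tl at the anode, E°cell = +0.15 − (−0.34) = +0.49 V (n = 2).
Rearranging E = E° − (0.0592/n)·log Q gives log Q = 2(+0.49 − (+0.613))/0.0592 = −4.155.
Balancing electrons gives Sn⁴⁺(aq) + 2 Tl(s) → Sn²⁺(aq) + 2 Tl⁺(aq); thus Q = ([Sn²⁺(aq)]·[Tl⁺(aq)]^2) / [Sn⁴⁺(aq)].
Solving for the unknown gives log [Tl⁺(aq)] = −2.425, so [Tl⁺(aq)] ≈ 0.0038 M.

0.0038 M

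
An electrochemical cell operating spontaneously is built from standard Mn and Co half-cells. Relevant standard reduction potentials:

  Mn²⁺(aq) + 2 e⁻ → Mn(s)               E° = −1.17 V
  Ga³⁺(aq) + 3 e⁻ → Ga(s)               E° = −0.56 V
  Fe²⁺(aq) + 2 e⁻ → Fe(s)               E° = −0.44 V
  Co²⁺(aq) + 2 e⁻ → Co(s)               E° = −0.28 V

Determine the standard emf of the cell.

+0.89 V

The Co²⁺/Co couple has the higher E°, so Co ion is reduced (cathode) and Mn is oxidized (anode).
E°cell = E°(cathode) − E°(anode) = −0.28 − (−1.17) = +0.89 V.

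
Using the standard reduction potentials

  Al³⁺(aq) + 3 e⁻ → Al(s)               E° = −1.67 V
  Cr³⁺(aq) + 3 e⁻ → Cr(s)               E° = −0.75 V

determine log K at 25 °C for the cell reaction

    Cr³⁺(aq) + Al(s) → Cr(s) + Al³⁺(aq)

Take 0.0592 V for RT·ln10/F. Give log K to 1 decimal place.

The Cr³⁺/Cr couple is reduced (cathode); E°cell = −0.75 − (−1.67) = +0.92 V with n = 3.
At equilibrium E = 0, so log K = nE°cell / 0.0592 = (3)(+0.92) / 0.0592 = 46.6.

log K = 46.6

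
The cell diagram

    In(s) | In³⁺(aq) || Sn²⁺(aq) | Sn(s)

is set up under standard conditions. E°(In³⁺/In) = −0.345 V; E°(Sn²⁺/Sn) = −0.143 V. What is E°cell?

+0.202 V

By convention the left-hand electrode in cell notation is the anode (oxidation) and the right-hand electrode is the cathode (reduction).
E°cell = E°(right) − E°(left) = −0.143 − (−0.345) = +0.202 V.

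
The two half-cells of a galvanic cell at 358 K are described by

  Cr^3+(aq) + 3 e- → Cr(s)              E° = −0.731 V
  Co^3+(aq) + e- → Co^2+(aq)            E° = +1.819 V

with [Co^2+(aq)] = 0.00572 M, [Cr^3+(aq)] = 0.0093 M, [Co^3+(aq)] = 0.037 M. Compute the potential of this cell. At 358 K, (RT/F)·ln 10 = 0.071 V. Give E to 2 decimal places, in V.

+2.66 V

Co³⁺/Co²⁺ is reduced (cathode, E° = +1.819 V) and Cr³⁺/Cr is oxidized (anode).
E°cell = E°cat − E°an = +1.819 − (−0.731) = +2.550 V; n = 3.
For the overall reaction 3 Co^3+(aq) + Cr(s) → 3 Co^2+(aq) + Cr^3+(aq), Q = ([Co^2+(aq)]^3·[Cr^3+(aq)]) / [Co^3+(aq)]^3 = 3.44×10^−5, giving log Q = −4.464.
By the Nernst equation, E = +2.550 − (0.071/3)·(−4.464) = +2.66 V.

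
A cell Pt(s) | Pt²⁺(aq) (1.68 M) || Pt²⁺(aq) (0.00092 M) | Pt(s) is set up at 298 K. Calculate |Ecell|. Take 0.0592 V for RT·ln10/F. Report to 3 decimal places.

0.097 V

For a concentration cell E°cell = 0, since both electrodes use the same couple.
The compartment with the higher Pt²⁺(aq) concentration (1.68 M) acts as the cathode; ions are reduced there and produced at the dilute (0.00092 M) anode.
With n = 2, Ecell = −(0.0592/2)·log([dilute]/[conc]) = −(0.0592/2)·log(0.00092/1.68) = +0.097 V.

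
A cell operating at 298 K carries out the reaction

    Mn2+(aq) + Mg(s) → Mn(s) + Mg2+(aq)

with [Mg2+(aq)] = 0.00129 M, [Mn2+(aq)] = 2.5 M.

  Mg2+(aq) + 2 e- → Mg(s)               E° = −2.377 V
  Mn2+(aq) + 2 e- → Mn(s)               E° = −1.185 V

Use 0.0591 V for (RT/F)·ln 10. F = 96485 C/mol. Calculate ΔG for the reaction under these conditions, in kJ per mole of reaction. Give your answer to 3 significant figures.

−249 kJ/mol

The standard cell potential is −1.185 − (−2.377) = +1.192 V, with n = 2 electrons in the balanced equation.
Here Q = [Mg2+(aq)] / [Mn2+(aq)] = 0.000516 (log Q = −3.287), giving E = +1.192 − (0.0591/2)·(−3.287) = +1.2891 V.
ΔG = −nFE = −(2)(96485)(+1.2891) J/mol = −249 kJ/mol.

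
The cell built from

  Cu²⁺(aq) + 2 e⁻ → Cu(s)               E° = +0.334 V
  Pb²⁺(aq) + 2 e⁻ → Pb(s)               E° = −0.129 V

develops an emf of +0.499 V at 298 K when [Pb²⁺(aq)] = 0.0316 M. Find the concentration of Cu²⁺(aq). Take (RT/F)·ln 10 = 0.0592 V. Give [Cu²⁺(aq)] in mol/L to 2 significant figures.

The Cu²⁺/Cu couple has the larger reduction potential, so it is the cathode: E°cell = +0.334 − (−0.129) = +0.463 V and n = 2.
Rearranging E = E° − (0.0592/n)·log Q gives log Q = 2(+0.463 − (+0.499))/0.0592 = −1.216.
The balanced reaction is Cu²⁺(aq) + Pb(s) → Cu(s) + Pb²⁺(aq), so Q = [Pb²⁺(aq)] / [Cu²⁺(aq)].
Solving for the unknown gives log [Cu²⁺(aq)] = −0.284, so [Cu²⁺(aq)] ≈ 0.52 M.

0.52 M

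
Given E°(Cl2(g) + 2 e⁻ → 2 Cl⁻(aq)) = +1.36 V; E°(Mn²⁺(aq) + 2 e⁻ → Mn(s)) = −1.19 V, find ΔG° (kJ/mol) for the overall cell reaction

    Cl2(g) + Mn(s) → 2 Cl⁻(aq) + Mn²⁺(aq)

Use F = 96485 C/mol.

In the reaction as written Cl2(g) is reduced, so the Cl₂/Cl⁻ couple is the cathode and Mn²⁺/Mn is the anode.
E°cell = +1.36 − (−1.19) = +2.55 V; balancing electrons gives n = 2.
ΔG° = −nFE°cell = −(2)(96485)(+2.55) J/mol = −492 kJ/mol.

−492 kJ/mol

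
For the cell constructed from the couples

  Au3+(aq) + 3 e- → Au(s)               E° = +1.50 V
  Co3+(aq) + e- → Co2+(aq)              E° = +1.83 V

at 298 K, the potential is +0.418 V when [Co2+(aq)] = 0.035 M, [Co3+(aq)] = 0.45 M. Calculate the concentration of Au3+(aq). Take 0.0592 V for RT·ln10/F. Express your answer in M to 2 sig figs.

0.074 M

The Co³⁺/Co²⁺ couple has the larger reduction potential, so it is the cathode: E°cell = +1.83 − (+1.50) = +0.33 V and n = 3.
From the Nernst equation, log Q = n(E° − E)/0.0592 = 3·(+0.33 − (+0.418))/0.0592 = −4.459.
Balancing electrons gives 3 Co3+(aq) + Au(s) → 3 Co2+(aq) + Au3+(aq); thus Q = ([Co2+(aq)]^3·[Au3+(aq)]) / [Co3+(aq)]^3.
Isolating [Au3+(aq)] in Q = 10^{−4.459} yields log [Au3+(aq)] = −1.132, i.e. 0.074 M.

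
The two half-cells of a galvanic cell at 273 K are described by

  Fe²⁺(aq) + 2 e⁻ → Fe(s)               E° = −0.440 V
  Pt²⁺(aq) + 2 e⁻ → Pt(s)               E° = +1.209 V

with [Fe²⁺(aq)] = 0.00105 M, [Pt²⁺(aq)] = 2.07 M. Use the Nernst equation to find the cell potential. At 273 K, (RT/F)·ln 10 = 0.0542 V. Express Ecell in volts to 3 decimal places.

+1.738 V

Since E°(Pt²⁺/Pt) > E°(Fe²⁺/Fe), Pt²⁺/Pt serves as the cathode.
E°cell = E°cat − E°an = +1.209 − (−0.440) = +1.649 V; n = 2.
For the overall reaction Pt²⁺(aq) + Fe(s) → Pt(s) + Fe²⁺(aq), Q = [Fe²⁺(aq)] / [Pt²⁺(aq)] = 0.000507, giving log Q = −3.295.
Applying E = E° − (RT ln10/nF)·log Q gives +1.649 − (0.0542/2)(−3.295) = +1.738 V.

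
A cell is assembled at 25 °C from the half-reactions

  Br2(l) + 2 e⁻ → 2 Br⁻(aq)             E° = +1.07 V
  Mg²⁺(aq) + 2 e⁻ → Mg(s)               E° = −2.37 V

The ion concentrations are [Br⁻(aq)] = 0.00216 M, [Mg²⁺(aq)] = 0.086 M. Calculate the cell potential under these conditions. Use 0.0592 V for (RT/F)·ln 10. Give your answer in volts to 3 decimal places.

The Br₂/Br⁻ couple has the more positive E°, so it is the cathode; Mg²⁺/Mg is the anode.
E°cell = +1.07 − (−2.37) = +3.44 V, with n = 2 electrons transferred.
Balancing gives Br2(l) + Mg(s) → 2 Br⁻(aq) + Mg²⁺(aq); hence Q = [Br⁻(aq)]^2·[Mg²⁺(aq)] = 4.01×10^−7 (log Q = −6.397).
By the Nernst equation, E = +3.44 − (0.0592/2)·(−6.397) = +3.629 V.

+3.629 V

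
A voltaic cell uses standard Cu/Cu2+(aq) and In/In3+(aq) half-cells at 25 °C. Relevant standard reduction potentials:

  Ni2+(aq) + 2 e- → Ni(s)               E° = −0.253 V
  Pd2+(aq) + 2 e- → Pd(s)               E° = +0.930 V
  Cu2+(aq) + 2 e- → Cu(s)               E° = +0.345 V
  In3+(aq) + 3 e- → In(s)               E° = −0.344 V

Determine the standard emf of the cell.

+0.689 V

The Cu²⁺/Cu couple has the higher E°, so Cu ion is reduced (cathode) and In is oxidized (anode).
E°cell = E°(cathode) − E°(anode) = +0.345 − (−0.344) = +0.689 V.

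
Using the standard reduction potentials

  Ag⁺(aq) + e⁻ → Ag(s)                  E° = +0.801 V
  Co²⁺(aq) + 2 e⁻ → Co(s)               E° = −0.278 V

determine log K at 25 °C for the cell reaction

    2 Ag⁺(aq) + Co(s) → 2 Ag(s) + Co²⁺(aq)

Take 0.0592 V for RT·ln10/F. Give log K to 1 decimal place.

log K = 36.5

The Ag⁺/Ag couple is reduced (cathode); E°cell = +0.801 − (−0.278) = +1.079 V with n = 2.
At equilibrium E = 0, so log K = nE°cell / 0.0592 = (2)(+1.079) / 0.0592 = 36.5.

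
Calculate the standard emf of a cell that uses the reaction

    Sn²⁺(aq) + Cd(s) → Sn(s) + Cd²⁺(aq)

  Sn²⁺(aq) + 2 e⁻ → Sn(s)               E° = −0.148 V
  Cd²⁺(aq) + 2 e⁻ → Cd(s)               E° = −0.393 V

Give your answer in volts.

In the reaction as written, Sn²⁺(aq) is reduced (cathode) and Cd²⁺(aq) is produced by oxidation at the anode.
E°cell = E°(cathode) − E°(anode) = −0.148 − (−0.393) = +0.245 V.
The positive value indicates the reaction is spontaneous as written.

+0.245 V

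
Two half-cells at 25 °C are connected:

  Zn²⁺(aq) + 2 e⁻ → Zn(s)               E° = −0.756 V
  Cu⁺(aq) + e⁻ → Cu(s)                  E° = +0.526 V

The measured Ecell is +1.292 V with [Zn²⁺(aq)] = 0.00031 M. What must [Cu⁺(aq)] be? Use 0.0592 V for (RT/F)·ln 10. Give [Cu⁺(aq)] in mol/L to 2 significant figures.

0.026 M

The Cu⁺/Cu couple has the larger reduction potential, so it is the cathode: E°cell = +0.526 − (−0.756) = +1.282 V and n = 2.
Rearranging E = E° − (0.0592/n)·log Q gives log Q = 2(+1.282 − (+1.292))/0.0592 = −0.338.
Balancing electrons gives 2 Cu⁺(aq) + Zn(s) → 2 Cu(s) + Zn²⁺(aq); thus Q = [Zn²⁺(aq)] / [Cu⁺(aq)]^2.
Isolating [Cu⁺(aq)] in Q = 10^{−0.338} yields log [Cu⁺(aq)] = −1.585, i.e. 0.026 M.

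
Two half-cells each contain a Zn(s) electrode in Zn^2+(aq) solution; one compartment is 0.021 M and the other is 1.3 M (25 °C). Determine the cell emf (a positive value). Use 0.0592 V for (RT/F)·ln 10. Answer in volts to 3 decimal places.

For a concentration cell E°cell = 0, since both electrodes use the same couple.
The compartment with the higher Zn^2+(aq) concentration (1.3 M) acts as the cathode; ions are reduced there and produced at the dilute (0.021 M) anode.
With n = 2, Ecell = −(0.0592/2)·log([dilute]/[conc]) = −(0.0592/2)·log(0.021/1.3) = +0.053 V.

0.053 V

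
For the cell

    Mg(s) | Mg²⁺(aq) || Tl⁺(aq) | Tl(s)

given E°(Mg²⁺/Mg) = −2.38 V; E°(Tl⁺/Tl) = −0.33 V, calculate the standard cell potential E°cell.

By convention the left-hand electrode in cell notation is the anode (oxidation) and the right-hand electrode is the cathode (reduction).
E°cell = E°(right) − E°(left) = −0.33 − (−2.38) = +2.05 V.

+2.05 V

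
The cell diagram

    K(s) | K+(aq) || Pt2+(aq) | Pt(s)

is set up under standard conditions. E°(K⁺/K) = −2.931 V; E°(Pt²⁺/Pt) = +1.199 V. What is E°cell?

+4.130 V

By convention the left-hand electrode in cell notation is the anode (oxidation) and the right-hand electrode is the cathode (reduction).
E°cell = E°(right) − E°(left) = +1.199 − (−2.931) = +4.130 V.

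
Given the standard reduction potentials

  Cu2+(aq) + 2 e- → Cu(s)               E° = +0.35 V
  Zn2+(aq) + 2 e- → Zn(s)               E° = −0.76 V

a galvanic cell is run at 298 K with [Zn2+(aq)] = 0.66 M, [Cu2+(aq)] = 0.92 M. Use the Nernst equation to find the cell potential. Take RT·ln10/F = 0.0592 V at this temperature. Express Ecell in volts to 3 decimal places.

Since E°(Cu²⁺/Cu) > E°(Zn²⁺/Zn), Cu²⁺/Cu serves as the cathode.
The standard potential is +0.35 − (−0.76) = +1.11 V and the balanced reaction transfers n = 2 electrons.
For the overall reaction Cu2+(aq) + Zn(s) → Cu(s) + Zn2+(aq), Q = [Zn2+(aq)] / [Cu2+(aq)] = 0.717, giving log Q = −0.144.
Applying E = E° − (RT ln10/nF)·log Q gives +1.11 − (0.0592/2)(−0.144) = +1.114 V.

+1.114 V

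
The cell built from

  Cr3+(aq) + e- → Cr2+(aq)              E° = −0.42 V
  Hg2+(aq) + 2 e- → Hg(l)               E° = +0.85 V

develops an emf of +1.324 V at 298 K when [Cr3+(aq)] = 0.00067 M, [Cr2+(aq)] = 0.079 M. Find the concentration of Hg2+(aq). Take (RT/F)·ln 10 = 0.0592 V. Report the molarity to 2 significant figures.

Hg²⁺/Hg is the cathode (higher E°); E°cell = +0.85 − (−0.42) = +1.27 V with n = 2.
Since E = E° − (0.0592/n)·log Q, log Q = n(E° − E)/0.0592 = −1.824.
The balanced reaction is Hg2+(aq) + 2 Cr2+(aq) → Hg(l) + 2 Cr3+(aq), so Q = [Cr3+(aq)]^2 / ([Hg2+(aq)]·[Cr2+(aq)]^2).
Substituting the known concentrations and solving, log [Hg2+(aq)] = −2.319 and [Hg2+(aq)] = 0.0048 M.

0.0048 M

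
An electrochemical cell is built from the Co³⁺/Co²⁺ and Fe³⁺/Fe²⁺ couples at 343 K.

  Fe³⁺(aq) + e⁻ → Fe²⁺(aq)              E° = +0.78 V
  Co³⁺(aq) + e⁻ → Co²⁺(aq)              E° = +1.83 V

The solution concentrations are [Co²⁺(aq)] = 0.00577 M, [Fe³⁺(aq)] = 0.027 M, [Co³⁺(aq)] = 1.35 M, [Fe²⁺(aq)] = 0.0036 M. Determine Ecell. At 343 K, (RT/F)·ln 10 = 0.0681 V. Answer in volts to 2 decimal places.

Since E°(Co³⁺/Co²⁺) > E°(Fe³⁺/Fe²⁺), Co³⁺/Co²⁺ serves as the cathode.
The standard potential is +1.83 − (+0.78) = +1.05 V and the balanced reaction transfers n = 1 electron.
The balanced reaction is Co³⁺(aq) + Fe²⁺(aq) → Co²⁺(aq) + Fe³⁺(aq), so Q = ([Co²⁺(aq)]·[Fe³⁺(aq)]) / ([Co³⁺(aq)]·[Fe²⁺(aq)]) = 0.0321 and log Q = −1.494.
E = E° − (0.0681/n)·log Q = +1.05 − (0.0681/1)(−1.494) = +1.15 V.

+1.15 V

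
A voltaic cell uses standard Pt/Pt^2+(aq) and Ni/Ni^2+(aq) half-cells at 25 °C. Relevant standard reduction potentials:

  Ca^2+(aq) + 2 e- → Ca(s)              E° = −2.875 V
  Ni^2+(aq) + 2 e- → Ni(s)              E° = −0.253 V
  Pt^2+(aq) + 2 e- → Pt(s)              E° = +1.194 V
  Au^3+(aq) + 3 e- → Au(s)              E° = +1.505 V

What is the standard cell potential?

+1.447 V

Of the two couples in this cell, the one with the more positive reduction potential is reduced at the cathode: here that is Pt²⁺/Pt (+1.194 V); Ni²⁺/Ni (−0.253 V) is the anode.
E°cell = E°(cathode) − E°(anode) = +1.194 − (−0.253) = +1.447 V.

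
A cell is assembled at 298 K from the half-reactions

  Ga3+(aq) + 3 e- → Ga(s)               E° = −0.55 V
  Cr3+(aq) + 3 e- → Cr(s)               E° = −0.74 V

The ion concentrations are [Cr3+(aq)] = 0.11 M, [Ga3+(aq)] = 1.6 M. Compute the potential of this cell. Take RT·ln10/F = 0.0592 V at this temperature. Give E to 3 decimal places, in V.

Ga³⁺/Ga is reduced (cathode, E° = −0.55 V) and Cr³⁺/Cr is oxidized (anode).
E°cell = E°cat − E°an = −0.55 − (−0.74) = +0.19 V; n = 3.
For the overall reaction Ga3+(aq) + Cr(s) → Ga(s) + Cr3+(aq), Q = [Cr3+(aq)] / [Ga3+(aq)] = 0.0687, giving log Q = −1.163.
E = E° − (0.0592/n)·log Q = +0.19 − (0.0592/3)(−1.163) = +0.213 V.

+0.213 V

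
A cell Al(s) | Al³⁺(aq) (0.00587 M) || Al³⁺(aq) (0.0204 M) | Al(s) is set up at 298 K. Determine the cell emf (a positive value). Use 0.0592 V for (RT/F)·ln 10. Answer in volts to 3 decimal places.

For a concentration cell E°cell = 0, since both electrodes use the same couple.
The compartment with the higher Al³⁺(aq) concentration (0.0204 M) acts as the cathode; ions are reduced there and produced at the dilute (0.00587 M) anode.
With n = 3, Ecell = −(0.0592/3)·log([dilute]/[conc]) = −(0.0592/3)·log(0.00587/0.0204) = +0.011 V.

0.011 V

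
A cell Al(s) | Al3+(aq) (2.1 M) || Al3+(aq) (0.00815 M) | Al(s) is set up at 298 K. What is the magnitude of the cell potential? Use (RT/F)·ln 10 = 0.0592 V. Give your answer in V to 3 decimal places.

0.048 V

For a concentration cell E°cell = 0, since both electrodes use the same couple.
The compartment with the higher Al3+(aq) concentration (2.1 M) acts as the cathode; ions are reduced there and produced at the dilute (0.00815 M) anode.
With n = 3, Ecell = −(0.0592/3)·log([dilute]/[conc]) = −(0.0592/3)·log(0.00815/2.1) = +0.048 V.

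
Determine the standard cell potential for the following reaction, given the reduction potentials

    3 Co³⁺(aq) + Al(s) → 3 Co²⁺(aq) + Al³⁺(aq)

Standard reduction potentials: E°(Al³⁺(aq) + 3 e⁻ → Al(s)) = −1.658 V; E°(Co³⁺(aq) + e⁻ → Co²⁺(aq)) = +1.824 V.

In the reaction as written, Co³⁺(aq) is reduced (cathode) and Al³⁺(aq) is produced by oxidation at the anode.
E°cell = E°(cathode) − E°(anode) = +1.824 − (−1.658) = +3.482 V.
The positive value indicates the reaction is spontaneous as written.

+3.482 V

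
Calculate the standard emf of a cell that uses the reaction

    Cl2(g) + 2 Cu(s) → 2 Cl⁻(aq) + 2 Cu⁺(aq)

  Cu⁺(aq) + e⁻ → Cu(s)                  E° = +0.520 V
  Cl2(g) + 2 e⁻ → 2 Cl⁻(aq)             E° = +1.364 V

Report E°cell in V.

+0.844 V

In the reaction as written, Cl2(g) is reduced (cathode) and Cu⁺(aq) is produced by oxidation at the anode.
E°cell = E°(cathode) − E°(anode) = +1.364 − (+0.520) = +0.844 V.
The positive value indicates the reaction is spontaneous as written.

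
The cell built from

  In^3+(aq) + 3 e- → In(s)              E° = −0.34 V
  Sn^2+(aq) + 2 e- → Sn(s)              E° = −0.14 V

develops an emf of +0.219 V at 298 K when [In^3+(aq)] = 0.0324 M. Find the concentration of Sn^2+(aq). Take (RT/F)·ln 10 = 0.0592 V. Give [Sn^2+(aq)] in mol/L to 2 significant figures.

0.45 M

The Sn²⁺/Sn couple has the larger reduction potential, so it is the cathode: E°cell = −0.14 − (−0.34) = +0.20 V and n = 6.
From the Nernst equation, log Q = n(E° − E)/0.0592 = 6·(+0.20 − (+0.219))/0.0592 = −1.926.
For 3 Sn^2+(aq) + 2 In(s) → 3 Sn(s) + 2 In^3+(aq), the reaction quotient is Q = [In^3+(aq)]^2 / [Sn^2+(aq)]^3.
Solving for the unknown gives log [Sn^2+(aq)] = −0.351, so [Sn^2+(aq)] ≈ 0.45 M.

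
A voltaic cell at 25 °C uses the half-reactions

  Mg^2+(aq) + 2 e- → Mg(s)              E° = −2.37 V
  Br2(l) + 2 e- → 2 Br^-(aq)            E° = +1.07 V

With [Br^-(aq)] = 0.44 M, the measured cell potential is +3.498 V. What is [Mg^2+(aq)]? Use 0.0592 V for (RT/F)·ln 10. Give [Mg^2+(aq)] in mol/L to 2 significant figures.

0.057 M

The Br₂/Br⁻ couple has the larger reduction potential, so it is the cathode: E°cell = +1.07 − (−2.37) = +3.44 V and n = 2.
Since E = E° − (0.0592/n)·log Q, log Q = n(E° − E)/0.0592 = −1.959.
The balanced reaction is Br2(l) + Mg(s) → 2 Br^-(aq) + Mg^2+(aq), so Q = [Br^-(aq)]^2·[Mg^2+(aq)].
Solving for the unknown gives log [Mg^2+(aq)] = −1.246, so [Mg^2+(aq)] ≈ 0.057 M.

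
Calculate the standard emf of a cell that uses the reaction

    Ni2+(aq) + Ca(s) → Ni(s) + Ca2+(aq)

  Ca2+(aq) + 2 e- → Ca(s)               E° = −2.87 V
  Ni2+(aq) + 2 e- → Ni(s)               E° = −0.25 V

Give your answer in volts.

In the reaction as written, Ni2+(aq) is reduced (cathode) and Ca2+(aq) is produced by oxidation at the anode.
E°cell = E°(cathode) − E°(anode) = −0.25 − (−2.87) = +2.62 V.

+2.62 V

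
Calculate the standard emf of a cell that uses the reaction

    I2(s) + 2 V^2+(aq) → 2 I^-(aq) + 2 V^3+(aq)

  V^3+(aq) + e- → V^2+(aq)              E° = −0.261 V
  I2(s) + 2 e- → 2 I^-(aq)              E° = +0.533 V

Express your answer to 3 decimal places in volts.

In the reaction as written, I2(s) is reduced (cathode) and V^3+(aq) is produced by oxidation at the anode.
E°cell = E°(cathode) − E°(anode) = +0.533 − (−0.261) = +0.794 V.

+0.794 V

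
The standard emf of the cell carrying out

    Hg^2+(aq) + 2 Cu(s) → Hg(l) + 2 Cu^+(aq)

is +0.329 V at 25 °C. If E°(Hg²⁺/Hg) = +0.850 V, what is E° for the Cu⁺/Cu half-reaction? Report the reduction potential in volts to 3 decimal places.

+0.521 V

In the reaction as written the Hg²⁺/Hg couple is reduced (cathode) and Cu⁺/Cu is oxidized (anode), so E°cell = E°(Hg²⁺/Hg) − E°(Cu⁺/Cu).
E°(Cu⁺/Cu) = E°(cathode) − E°cell = +0.850 − (+0.329) = +0.521 V.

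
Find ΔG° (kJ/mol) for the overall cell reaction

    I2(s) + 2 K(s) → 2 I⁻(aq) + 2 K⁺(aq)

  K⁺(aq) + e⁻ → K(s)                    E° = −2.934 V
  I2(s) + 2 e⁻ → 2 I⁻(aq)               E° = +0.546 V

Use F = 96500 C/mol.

In the reaction as written I2(s) is reduced, so the I₂/I⁻ couple is the cathode and K⁺/K is the anode.
E°cell = +0.546 − (−2.934) = +3.480 V; balancing electrons gives n = 2.
ΔG° = −nFE°cell = −(2)(96500)(+3.480) J/mol = −672 kJ/mol.

−672 kJ/mol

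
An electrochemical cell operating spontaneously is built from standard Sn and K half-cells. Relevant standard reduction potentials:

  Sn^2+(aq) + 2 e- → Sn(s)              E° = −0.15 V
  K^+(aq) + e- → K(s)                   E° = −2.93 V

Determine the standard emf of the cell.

+2.78 V

The Sn²⁺/Sn couple has the higher E°, so Sn ion is reduced (cathode) and K is oxidized (anode).
E°cell = E°(cathode) − E°(anode) = −0.15 − (−2.93) = +2.78 V.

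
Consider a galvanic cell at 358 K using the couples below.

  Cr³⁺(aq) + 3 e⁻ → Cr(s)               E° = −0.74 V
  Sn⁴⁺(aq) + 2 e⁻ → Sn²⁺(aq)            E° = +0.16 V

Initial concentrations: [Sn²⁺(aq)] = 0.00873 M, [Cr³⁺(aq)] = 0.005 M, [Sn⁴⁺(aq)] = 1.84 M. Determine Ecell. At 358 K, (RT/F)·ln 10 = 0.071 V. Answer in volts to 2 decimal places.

Sn⁴⁺/Sn²⁺ is reduced (cathode, E° = +0.16 V) and Cr³⁺/Cr is oxidized (anode).
E°cell = +0.16 − (−0.74) = +0.90 V, with n = 6 electrons transferred.
For the overall reaction 3 Sn⁴⁺(aq) + 2 Cr(s) → 3 Sn²⁺(aq) + 2 Cr³⁺(aq), Q = ([Sn²⁺(aq)]^3·[Cr³⁺(aq)]^2) / [Sn⁴⁺(aq)]^3 = 2.67×10^−12, giving log Q = −11.573.
E = E° − (0.071/n)·log Q = +0.90 − (0.071/6)(−11.573) = +1.04 V.

+1.04 V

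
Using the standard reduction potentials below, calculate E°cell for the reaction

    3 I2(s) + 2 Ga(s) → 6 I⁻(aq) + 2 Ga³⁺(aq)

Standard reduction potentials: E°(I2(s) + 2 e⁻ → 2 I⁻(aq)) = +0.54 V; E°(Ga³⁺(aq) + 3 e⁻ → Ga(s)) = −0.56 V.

+1.10 V

I2(s) gains electrons, so the I₂/I⁻ couple is the cathode; the Ga³⁺/Ga couple is the anode.
E°cell = E°(cathode) − E°(anode) = +0.54 − (−0.56) = +1.10 V.
The positive value indicates the reaction is spontaneous as written.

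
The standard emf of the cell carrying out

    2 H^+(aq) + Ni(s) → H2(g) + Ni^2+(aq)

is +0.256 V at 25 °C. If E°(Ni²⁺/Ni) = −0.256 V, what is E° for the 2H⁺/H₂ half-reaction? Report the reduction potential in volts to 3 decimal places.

+0.000 V

In the reaction as written the 2H⁺/H₂ couple is reduced (cathode) and Ni²⁺/Ni is oxidized (anode), so E°cell = E°(2H⁺/H₂) − E°(Ni²⁺/Ni).
E°(2H⁺/H₂) = E°cell + E°(anode) = +0.256 + (−0.256) = +0.000 V.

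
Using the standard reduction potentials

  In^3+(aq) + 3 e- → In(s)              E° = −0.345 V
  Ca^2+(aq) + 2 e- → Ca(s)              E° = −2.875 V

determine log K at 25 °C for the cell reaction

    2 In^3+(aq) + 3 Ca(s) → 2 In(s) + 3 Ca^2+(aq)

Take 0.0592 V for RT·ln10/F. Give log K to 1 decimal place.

The In³⁺/In couple is reduced (cathode); E°cell = −0.345 − (−2.875) = +2.530 V with n = 6.
At equilibrium E = 0, so log K = nE°cell / 0.0592 = (6)(+2.530) / 0.0592 = 256.4.

log K = 256.4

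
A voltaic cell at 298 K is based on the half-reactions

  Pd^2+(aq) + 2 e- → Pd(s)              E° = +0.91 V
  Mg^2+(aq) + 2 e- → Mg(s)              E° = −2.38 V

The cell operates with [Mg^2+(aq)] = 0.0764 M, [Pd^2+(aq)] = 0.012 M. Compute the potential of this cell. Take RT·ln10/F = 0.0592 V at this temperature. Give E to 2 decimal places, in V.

Since E°(Pd²⁺/Pd) > E°(Mg²⁺/Mg), Pd²⁺/Pd serves as the cathode.
The standard potential is +0.91 − (−2.38) = +3.29 V and the balanced reaction transfers n = 2 electrons.
The balanced reaction is Pd^2+(aq) + Mg(s) → Pd(s) + Mg^2+(aq), so Q = [Mg^2+(aq)] / [Pd^2+(aq)] = 6.37 and log Q = 0.804.
By the Nernst equation, E = +3.29 − (0.0592/2)·(0.804) = +3.27 V.

+3.27 V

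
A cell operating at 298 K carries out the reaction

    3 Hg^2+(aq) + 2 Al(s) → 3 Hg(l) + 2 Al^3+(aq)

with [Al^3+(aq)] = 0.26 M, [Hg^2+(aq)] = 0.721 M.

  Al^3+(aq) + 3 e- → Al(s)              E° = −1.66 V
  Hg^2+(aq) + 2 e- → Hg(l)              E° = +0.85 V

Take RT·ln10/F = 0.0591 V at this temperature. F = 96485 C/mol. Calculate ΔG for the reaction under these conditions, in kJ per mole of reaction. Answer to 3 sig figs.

−1460 kJ/mol

E°cell = +0.85 − (−1.66) = +2.51 V; the balanced reaction transfers n = 6 electrons.
Here Q = [Al^3+(aq)]^2 / [Hg^2+(aq)]^3 = 0.18 (log Q = −0.744), giving E = +2.51 − (0.0591/6)·(−0.744) = +2.5173 V.
Finally ΔG = −nFE = −(6)(96485 C/mol)(+2.5173 V) = −1460 kJ/mol.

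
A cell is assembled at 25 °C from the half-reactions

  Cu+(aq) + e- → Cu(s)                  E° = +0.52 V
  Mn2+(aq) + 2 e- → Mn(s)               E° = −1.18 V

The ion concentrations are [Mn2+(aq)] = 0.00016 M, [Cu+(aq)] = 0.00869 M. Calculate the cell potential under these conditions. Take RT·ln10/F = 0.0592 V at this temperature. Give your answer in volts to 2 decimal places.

+1.69 V

Since E°(Cu⁺/Cu) > E°(Mn²⁺/Mn), Cu⁺/Cu serves as the cathode.
The standard potential is +0.52 − (−1.18) = +1.70 V and the balanced reaction transfers n = 2 electrons.
For the overall reaction 2 Cu+(aq) + Mn(s) → 2 Cu(s) + Mn2+(aq), Q = [Mn2+(aq)] / [Cu+(aq)]^2 = 2.12, giving log Q = 0.326.
Applying E = E° − (RT ln10/nF)·log Q gives +1.70 − (0.0592/2)(0.326) = +1.69 V.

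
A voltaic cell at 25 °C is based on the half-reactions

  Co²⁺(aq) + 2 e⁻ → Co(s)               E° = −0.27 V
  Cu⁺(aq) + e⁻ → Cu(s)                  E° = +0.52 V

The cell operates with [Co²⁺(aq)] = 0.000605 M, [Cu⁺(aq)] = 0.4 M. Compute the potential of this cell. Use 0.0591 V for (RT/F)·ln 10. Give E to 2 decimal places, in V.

+0.86 V

Cu⁺/Cu is reduced (cathode, E° = +0.52 V) and Co²⁺/Co is oxidized (anode).
The standard potential is +0.52 − (−0.27) = +0.79 V and the balanced reaction transfers n = 2 electrons.
The balanced reaction is 2 Cu⁺(aq) + Co(s) → 2 Cu(s) + Co²⁺(aq), so Q = [Co²⁺(aq)] / [Cu⁺(aq)]^2 = 0.00378 and log Q = −2.422.
By the Nernst equation, E = +0.79 − (0.0591/2)·(−2.422) = +0.86 V.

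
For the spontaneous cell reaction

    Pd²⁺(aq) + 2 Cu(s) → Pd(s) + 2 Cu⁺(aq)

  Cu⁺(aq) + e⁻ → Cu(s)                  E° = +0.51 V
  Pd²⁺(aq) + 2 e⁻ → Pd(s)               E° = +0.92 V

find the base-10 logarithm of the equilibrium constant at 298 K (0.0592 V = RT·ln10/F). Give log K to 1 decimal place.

The Pd²⁺/Pd couple is reduced (cathode); E°cell = +0.92 − (+0.51) = +0.41 V with n = 2.
At equilibrium E = 0, so log K = nE°cell / 0.0592 = (2)(+0.41) / 0.0592 = 13.9.

log K = 13.9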